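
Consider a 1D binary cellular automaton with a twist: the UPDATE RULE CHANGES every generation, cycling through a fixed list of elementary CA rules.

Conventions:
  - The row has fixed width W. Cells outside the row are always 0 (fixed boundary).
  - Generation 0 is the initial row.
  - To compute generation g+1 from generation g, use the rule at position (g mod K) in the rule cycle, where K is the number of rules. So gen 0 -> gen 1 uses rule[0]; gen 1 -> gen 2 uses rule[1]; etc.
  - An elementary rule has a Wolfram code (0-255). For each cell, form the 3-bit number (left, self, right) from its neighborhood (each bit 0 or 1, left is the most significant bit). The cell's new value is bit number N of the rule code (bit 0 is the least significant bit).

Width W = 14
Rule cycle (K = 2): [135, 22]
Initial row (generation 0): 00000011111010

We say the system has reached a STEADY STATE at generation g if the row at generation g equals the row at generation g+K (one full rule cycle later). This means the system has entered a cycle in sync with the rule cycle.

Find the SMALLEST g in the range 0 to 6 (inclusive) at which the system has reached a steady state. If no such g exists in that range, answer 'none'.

Gen 0: 00000011111010
Gen 1 (rule 135): 11111101110010
Gen 2 (rule 22): 00000000001111
Gen 3 (rule 135): 11111111110110
Gen 4 (rule 22): 00000000000001
Gen 5 (rule 135): 11111111111111
Gen 6 (rule 22): 00000000000000
Gen 7 (rule 135): 11111111111111
Gen 8 (rule 22): 00000000000000

Answer: 5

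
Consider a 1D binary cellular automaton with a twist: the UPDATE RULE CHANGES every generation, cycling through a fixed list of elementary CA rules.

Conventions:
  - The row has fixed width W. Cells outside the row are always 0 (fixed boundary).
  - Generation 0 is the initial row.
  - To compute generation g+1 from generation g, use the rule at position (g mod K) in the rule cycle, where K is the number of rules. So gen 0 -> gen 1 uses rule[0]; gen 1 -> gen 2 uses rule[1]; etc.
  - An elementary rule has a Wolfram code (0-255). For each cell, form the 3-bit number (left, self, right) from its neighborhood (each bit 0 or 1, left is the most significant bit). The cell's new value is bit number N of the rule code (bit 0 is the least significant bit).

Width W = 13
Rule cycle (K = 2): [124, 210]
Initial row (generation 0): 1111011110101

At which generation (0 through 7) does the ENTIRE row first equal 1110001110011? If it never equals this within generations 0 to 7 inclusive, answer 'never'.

Gen 0: 1111011110101
Gen 1 (rule 124): 1001110011111
Gen 2 (rule 210): 0110111101111
Gen 3 (rule 124): 0111100111001
Gen 4 (rule 210): 1011111011110
Gen 5 (rule 124): 1110001110011
Gen 6 (rule 210): 0111010111101
Gen 7 (rule 124): 0101111100111

Answer: 5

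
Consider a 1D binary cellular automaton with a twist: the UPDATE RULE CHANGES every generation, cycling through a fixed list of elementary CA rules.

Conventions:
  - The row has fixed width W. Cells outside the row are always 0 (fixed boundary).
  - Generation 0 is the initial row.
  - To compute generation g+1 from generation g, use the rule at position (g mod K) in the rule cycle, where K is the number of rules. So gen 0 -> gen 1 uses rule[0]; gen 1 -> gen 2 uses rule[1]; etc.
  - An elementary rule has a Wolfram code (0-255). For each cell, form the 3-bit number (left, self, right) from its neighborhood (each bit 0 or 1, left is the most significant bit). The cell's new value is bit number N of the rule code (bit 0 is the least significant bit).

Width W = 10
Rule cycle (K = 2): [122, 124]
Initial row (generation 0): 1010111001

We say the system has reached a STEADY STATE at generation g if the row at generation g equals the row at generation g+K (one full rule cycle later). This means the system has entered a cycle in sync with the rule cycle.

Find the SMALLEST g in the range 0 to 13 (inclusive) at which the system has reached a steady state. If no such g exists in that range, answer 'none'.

Answer: none

Derivation:
Gen 0: 1010111001
Gen 1 (rule 122): 0101101110
Gen 2 (rule 124): 0111111011
Gen 3 (rule 122): 1100001111
Gen 4 (rule 124): 1110001001
Gen 5 (rule 122): 1011010110
Gen 6 (rule 124): 1111111111
Gen 7 (rule 122): 1000000001
Gen 8 (rule 124): 1100000001
Gen 9 (rule 122): 1110000010
Gen 10 (rule 124): 1011000011
Gen 11 (rule 122): 0111100111
Gen 12 (rule 124): 0100110101
Gen 13 (rule 122): 1011111010
Gen 14 (rule 124): 1110001111
Gen 15 (rule 122): 1011011001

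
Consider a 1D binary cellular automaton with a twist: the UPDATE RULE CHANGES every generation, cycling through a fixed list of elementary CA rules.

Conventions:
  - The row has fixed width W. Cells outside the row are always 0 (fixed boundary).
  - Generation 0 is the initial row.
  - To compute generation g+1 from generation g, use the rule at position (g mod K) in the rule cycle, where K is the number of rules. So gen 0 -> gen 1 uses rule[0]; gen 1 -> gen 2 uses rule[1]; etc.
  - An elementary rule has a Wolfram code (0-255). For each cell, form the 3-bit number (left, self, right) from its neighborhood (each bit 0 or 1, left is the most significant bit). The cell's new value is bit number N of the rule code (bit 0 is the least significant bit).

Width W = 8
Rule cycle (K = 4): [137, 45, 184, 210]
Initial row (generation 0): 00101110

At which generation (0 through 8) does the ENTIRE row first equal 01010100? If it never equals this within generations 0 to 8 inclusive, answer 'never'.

Gen 0: 00101110
Gen 1 (rule 137): 10001100
Gen 2 (rule 45): 10101001
Gen 3 (rule 184): 01010100
Gen 4 (rule 210): 10000010
Gen 5 (rule 137): 00111000
Gen 6 (rule 45): 10100011
Gen 7 (rule 184): 01010010
Gen 8 (rule 210): 10001101

Answer: 3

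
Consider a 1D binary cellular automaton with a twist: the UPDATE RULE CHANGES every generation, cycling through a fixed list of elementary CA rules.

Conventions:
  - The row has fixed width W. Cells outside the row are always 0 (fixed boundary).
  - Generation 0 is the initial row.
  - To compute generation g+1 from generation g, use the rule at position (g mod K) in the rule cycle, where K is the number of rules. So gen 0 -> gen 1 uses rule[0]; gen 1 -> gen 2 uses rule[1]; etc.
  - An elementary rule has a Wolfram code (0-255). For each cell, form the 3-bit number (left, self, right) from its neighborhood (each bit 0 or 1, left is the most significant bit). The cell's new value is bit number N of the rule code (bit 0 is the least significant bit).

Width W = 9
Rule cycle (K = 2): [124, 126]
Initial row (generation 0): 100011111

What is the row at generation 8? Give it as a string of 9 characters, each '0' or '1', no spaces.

Answer: 101110111

Derivation:
Gen 0: 100011111
Gen 1 (rule 124): 110010001
Gen 2 (rule 126): 111111011
Gen 3 (rule 124): 100001111
Gen 4 (rule 126): 110011001
Gen 5 (rule 124): 111011101
Gen 6 (rule 126): 101110111
Gen 7 (rule 124): 111011101
Gen 8 (rule 126): 101110111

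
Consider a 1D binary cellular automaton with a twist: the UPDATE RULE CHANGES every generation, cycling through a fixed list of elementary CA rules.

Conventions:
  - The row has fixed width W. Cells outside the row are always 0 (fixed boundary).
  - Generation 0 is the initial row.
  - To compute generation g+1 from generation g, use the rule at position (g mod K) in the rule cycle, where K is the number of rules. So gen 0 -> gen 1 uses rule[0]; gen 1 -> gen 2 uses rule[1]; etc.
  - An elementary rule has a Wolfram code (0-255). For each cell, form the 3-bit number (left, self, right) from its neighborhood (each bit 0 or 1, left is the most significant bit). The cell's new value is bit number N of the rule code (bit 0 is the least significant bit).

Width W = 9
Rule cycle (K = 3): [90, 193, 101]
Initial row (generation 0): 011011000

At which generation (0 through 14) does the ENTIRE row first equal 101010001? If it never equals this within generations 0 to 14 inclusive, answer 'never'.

Answer: 9

Derivation:
Gen 0: 011011000
Gen 1 (rule 90): 111011100
Gen 2 (rule 193): 011001101
Gen 3 (rule 101): 001000111
Gen 4 (rule 90): 010101101
Gen 5 (rule 193): 000000100
Gen 6 (rule 101): 111110101
Gen 7 (rule 90): 100010000
Gen 8 (rule 193): 001000111
Gen 9 (rule 101): 101010001
Gen 10 (rule 90): 000001010
Gen 11 (rule 193): 111100000
Gen 12 (rule 101): 000101111
Gen 13 (rule 90): 001001001
Gen 14 (rule 193): 100000000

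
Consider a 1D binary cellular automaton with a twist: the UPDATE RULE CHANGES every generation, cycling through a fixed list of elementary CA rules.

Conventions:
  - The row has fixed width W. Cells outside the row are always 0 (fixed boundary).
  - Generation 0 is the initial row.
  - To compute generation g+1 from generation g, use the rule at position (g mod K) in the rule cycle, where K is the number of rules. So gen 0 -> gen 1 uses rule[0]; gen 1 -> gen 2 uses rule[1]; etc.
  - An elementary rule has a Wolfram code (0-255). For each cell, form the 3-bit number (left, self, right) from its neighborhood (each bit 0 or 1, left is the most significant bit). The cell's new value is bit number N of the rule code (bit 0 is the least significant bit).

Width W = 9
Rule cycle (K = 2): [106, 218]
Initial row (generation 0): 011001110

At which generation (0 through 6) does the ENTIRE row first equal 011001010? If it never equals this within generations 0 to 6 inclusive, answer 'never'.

Answer: 5

Derivation:
Gen 0: 011001110
Gen 1 (rule 106): 111011010
Gen 2 (rule 218): 111011001
Gen 3 (rule 106): 101111010
Gen 4 (rule 218): 001111001
Gen 5 (rule 106): 011001010
Gen 6 (rule 218): 111110001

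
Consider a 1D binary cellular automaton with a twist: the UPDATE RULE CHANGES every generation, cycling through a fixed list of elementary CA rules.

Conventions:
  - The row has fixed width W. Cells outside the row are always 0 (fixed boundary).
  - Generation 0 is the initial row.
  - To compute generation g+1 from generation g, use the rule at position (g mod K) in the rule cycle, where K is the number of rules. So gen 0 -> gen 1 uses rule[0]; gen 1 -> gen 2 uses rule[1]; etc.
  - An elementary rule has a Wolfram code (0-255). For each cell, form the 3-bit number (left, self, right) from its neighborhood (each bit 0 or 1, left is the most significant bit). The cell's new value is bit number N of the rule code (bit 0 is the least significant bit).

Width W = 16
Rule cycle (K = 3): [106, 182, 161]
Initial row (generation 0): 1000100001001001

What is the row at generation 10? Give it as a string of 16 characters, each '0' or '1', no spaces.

Answer: 1001100101100100

Derivation:
Gen 0: 1000100001001001
Gen 1 (rule 106): 0001000010010010
Gen 2 (rule 182): 0011100111111111
Gen 3 (rule 161): 1001000011111110
Gen 4 (rule 106): 0010000110000010
Gen 5 (rule 182): 0111001001000111
Gen 6 (rule 161): 0010000000010010
Gen 7 (rule 106): 0100000000100100
Gen 8 (rule 182): 1110000001111110
Gen 9 (rule 161): 0100111100111100
Gen 10 (rule 106): 1001100101100100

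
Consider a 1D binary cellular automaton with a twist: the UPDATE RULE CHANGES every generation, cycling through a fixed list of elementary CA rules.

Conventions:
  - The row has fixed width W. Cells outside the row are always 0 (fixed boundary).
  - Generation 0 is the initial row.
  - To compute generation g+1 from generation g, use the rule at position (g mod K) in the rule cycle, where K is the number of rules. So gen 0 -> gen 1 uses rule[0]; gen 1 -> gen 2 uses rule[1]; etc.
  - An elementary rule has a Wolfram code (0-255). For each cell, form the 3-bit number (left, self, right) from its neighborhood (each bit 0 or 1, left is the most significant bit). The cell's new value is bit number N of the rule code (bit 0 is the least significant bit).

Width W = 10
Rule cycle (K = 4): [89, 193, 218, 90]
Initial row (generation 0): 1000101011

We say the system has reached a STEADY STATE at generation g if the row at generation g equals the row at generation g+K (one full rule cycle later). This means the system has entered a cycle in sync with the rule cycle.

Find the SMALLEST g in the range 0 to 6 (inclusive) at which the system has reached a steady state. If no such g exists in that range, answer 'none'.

Gen 0: 1000101011
Gen 1 (rule 89): 0110000011
Gen 2 (rule 193): 0010111001
Gen 3 (rule 218): 0100111110
Gen 4 (rule 90): 1011100011
Gen 5 (rule 89): 0010111011
Gen 6 (rule 193): 1000011001
Gen 7 (rule 218): 0100111110
Gen 8 (rule 90): 1011100011
Gen 9 (rule 89): 0010111011
Gen 10 (rule 193): 1000011001

Answer: 3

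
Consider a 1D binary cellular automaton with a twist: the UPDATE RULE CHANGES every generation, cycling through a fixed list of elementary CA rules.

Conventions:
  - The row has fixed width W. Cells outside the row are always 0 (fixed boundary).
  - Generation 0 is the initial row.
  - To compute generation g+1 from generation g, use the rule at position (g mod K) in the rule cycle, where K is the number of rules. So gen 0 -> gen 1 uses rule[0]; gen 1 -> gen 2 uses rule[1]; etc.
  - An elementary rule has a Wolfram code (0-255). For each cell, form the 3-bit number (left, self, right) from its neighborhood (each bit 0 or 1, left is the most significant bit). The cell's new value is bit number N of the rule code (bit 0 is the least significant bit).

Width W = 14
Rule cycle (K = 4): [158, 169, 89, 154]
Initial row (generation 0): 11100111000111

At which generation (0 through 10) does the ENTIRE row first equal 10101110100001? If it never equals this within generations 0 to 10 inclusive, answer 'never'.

Answer: never

Derivation:
Gen 0: 11100111000111
Gen 1 (rule 158): 11011110101110
Gen 2 (rule 169): 10111101011100
Gen 3 (rule 89): 00100100010111
Gen 4 (rule 154): 01011010100110
Gen 5 (rule 158): 11010010111101
Gen 6 (rule 169): 10100001111010
Gen 7 (rule 89): 00011101001001
Gen 8 (rule 154): 00111000110110
Gen 9 (rule 158): 01110101100101
Gen 10 (rule 169): 01101011000010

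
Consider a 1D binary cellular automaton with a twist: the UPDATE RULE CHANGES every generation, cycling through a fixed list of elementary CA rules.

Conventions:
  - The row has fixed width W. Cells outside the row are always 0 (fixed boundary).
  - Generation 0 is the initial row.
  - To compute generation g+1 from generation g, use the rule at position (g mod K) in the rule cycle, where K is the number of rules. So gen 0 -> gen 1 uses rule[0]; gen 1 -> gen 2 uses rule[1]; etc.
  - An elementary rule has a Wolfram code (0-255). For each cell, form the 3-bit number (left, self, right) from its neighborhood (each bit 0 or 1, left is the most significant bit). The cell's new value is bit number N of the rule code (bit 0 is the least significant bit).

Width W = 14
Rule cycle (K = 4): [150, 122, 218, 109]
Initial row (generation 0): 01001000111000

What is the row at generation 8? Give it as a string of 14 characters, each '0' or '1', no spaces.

Answer: 01110111000001

Derivation:
Gen 0: 01001000111000
Gen 1 (rule 150): 11111101010100
Gen 2 (rule 122): 10000110101010
Gen 3 (rule 218): 01001110000001
Gen 4 (rule 109): 01001010111101
Gen 5 (rule 150): 11111010011001
Gen 6 (rule 122): 10001101111110
Gen 7 (rule 218): 01011101111111
Gen 8 (rule 109): 01110111000001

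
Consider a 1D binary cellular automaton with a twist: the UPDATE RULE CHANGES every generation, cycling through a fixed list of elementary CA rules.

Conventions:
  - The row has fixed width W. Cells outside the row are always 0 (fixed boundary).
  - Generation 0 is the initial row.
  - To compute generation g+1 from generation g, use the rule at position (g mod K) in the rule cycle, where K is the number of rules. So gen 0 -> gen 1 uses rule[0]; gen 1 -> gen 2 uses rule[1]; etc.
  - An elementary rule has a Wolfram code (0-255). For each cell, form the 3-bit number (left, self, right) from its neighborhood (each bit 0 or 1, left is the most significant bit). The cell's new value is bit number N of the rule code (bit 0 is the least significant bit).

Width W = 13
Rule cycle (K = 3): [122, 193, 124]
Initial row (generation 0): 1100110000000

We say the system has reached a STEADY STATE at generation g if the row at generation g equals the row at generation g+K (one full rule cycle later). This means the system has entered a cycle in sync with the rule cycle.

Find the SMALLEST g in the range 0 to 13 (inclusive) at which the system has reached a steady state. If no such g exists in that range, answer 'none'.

Answer: none

Derivation:
Gen 0: 1100110000000
Gen 1 (rule 122): 1111111000000
Gen 2 (rule 193): 0111111011111
Gen 3 (rule 124): 0100001110001
Gen 4 (rule 122): 1010011011010
Gen 5 (rule 193): 0000001001000
Gen 6 (rule 124): 0000001101100
Gen 7 (rule 122): 0000011111110
Gen 8 (rule 193): 1111001111110
Gen 9 (rule 124): 1001101000011
Gen 10 (rule 122): 0111110100111
Gen 11 (rule 193): 0011110000011
Gen 12 (rule 124): 0010011000011
Gen 13 (rule 122): 0101111100111
Gen 14 (rule 193): 0000111100011
Gen 15 (rule 124): 0000100110011
Gen 16 (rule 122): 0001011111111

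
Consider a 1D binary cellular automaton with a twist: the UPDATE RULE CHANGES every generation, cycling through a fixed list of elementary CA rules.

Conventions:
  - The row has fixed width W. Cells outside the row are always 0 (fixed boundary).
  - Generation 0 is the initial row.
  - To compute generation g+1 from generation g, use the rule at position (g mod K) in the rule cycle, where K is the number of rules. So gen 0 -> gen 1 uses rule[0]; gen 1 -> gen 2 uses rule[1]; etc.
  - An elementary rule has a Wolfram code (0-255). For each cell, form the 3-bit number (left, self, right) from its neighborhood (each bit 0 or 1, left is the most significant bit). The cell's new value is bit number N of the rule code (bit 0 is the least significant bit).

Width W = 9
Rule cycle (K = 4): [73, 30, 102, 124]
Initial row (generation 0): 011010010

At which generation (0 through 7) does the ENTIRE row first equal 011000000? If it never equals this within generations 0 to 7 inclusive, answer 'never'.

Answer: 1

Derivation:
Gen 0: 011010010
Gen 1 (rule 73): 011000000
Gen 2 (rule 30): 110100000
Gen 3 (rule 102): 011100000
Gen 4 (rule 124): 010110000
Gen 5 (rule 73): 000110111
Gen 6 (rule 30): 001100100
Gen 7 (rule 102): 010101100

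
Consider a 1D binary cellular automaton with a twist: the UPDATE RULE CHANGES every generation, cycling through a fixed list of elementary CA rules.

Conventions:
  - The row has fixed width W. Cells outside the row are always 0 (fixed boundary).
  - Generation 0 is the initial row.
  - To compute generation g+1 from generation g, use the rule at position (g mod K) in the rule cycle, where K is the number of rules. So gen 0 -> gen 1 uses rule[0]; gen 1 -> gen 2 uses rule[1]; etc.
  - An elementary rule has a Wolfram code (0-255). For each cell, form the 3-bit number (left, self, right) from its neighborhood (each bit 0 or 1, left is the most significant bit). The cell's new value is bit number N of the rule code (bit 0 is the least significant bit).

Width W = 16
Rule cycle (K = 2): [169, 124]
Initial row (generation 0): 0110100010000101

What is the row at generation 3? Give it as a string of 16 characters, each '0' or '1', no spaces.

Answer: 0111011000110110

Derivation:
Gen 0: 0110100010000101
Gen 1 (rule 169): 0101001000110010
Gen 2 (rule 124): 0111101100111011
Gen 3 (rule 169): 0111011000110110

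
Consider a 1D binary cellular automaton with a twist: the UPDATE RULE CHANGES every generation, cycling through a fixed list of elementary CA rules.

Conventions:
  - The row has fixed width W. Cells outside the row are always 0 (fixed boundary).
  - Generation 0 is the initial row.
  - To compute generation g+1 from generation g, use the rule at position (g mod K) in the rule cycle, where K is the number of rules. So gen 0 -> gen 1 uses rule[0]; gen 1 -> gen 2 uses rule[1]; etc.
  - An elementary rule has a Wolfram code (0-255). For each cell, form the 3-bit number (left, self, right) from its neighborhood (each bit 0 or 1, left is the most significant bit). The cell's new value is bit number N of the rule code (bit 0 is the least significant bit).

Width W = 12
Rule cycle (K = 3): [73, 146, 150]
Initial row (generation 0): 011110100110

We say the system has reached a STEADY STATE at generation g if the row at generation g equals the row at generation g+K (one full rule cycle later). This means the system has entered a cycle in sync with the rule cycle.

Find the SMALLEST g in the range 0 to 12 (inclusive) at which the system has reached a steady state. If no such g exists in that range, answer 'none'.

Gen 0: 011110100110
Gen 1 (rule 73): 010010000110
Gen 2 (rule 146): 101101001001
Gen 3 (rule 150): 100001111111
Gen 4 (rule 73): 001101000001
Gen 5 (rule 146): 010000100010
Gen 6 (rule 150): 111001110111
Gen 7 (rule 73): 101001010101
Gen 8 (rule 146): 000110000000
Gen 9 (rule 150): 001001000000
Gen 10 (rule 73): 100000011111
Gen 11 (rule 146): 010000101110
Gen 12 (rule 150): 111001100101
Gen 13 (rule 73): 101001100000
Gen 14 (rule 146): 000110010000
Gen 15 (rule 150): 001001111000

Answer: none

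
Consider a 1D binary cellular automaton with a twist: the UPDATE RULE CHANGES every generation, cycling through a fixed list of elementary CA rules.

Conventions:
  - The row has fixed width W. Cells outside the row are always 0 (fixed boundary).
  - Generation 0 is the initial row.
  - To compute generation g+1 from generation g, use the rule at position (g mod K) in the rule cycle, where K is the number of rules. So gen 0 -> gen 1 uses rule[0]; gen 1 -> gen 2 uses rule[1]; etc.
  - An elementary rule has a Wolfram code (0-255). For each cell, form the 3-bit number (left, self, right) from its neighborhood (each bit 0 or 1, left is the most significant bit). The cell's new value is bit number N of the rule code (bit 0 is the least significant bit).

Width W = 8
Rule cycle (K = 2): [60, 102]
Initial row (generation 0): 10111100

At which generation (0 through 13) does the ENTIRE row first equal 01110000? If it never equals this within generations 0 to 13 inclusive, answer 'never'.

Gen 0: 10111100
Gen 1 (rule 60): 11100010
Gen 2 (rule 102): 00100110
Gen 3 (rule 60): 00110101
Gen 4 (rule 102): 01011111
Gen 5 (rule 60): 01110000
Gen 6 (rule 102): 10010000
Gen 7 (rule 60): 11011000
Gen 8 (rule 102): 01101000
Gen 9 (rule 60): 01011100
Gen 10 (rule 102): 11100100
Gen 11 (rule 60): 10010110
Gen 12 (rule 102): 10111010
Gen 13 (rule 60): 11100111

Answer: 5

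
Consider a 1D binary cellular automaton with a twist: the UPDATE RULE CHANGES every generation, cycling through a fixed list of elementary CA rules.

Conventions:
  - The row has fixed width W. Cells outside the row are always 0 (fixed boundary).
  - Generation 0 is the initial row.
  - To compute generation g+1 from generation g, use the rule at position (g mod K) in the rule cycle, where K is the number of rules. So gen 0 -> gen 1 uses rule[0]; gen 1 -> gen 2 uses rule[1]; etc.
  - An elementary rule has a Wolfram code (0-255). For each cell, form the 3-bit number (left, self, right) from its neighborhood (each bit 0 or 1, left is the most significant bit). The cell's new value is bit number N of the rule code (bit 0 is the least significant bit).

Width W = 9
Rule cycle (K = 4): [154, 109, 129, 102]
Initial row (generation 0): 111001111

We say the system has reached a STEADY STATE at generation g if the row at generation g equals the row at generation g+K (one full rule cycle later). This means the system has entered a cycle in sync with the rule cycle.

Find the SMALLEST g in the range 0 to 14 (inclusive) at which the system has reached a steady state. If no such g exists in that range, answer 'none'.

Gen 0: 111001111
Gen 1 (rule 154): 110111110
Gen 2 (rule 109): 111100010
Gen 3 (rule 129): 011001000
Gen 4 (rule 102): 101011000
Gen 5 (rule 154): 000010100
Gen 6 (rule 109): 111011101
Gen 7 (rule 129): 010001000
Gen 8 (rule 102): 110011000
Gen 9 (rule 154): 101110100
Gen 10 (rule 109): 111011101
Gen 11 (rule 129): 010001000
Gen 12 (rule 102): 110011000
Gen 13 (rule 154): 101110100
Gen 14 (rule 109): 111011101
Gen 15 (rule 129): 010001000
Gen 16 (rule 102): 110011000
Gen 17 (rule 154): 101110100
Gen 18 (rule 109): 111011101

Answer: 6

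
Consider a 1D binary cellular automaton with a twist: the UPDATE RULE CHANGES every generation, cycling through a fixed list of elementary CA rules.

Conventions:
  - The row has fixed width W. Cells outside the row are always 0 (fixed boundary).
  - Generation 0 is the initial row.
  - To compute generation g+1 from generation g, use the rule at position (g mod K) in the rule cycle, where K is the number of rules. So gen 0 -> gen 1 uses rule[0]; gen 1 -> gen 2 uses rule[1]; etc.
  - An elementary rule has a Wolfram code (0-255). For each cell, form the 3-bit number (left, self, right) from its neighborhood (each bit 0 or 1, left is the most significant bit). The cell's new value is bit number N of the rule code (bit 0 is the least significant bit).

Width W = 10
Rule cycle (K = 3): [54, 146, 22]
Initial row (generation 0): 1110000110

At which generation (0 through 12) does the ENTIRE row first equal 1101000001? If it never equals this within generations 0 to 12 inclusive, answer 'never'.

Answer: 7

Derivation:
Gen 0: 1110000110
Gen 1 (rule 54): 0001001001
Gen 2 (rule 146): 0010110110
Gen 3 (rule 22): 0110000001
Gen 4 (rule 54): 1001000011
Gen 5 (rule 146): 0110100100
Gen 6 (rule 22): 1000111110
Gen 7 (rule 54): 1101000001
Gen 8 (rule 146): 0000100010
Gen 9 (rule 22): 0001110111
Gen 10 (rule 54): 0010001000
Gen 11 (rule 146): 0101010100
Gen 12 (rule 22): 1101010110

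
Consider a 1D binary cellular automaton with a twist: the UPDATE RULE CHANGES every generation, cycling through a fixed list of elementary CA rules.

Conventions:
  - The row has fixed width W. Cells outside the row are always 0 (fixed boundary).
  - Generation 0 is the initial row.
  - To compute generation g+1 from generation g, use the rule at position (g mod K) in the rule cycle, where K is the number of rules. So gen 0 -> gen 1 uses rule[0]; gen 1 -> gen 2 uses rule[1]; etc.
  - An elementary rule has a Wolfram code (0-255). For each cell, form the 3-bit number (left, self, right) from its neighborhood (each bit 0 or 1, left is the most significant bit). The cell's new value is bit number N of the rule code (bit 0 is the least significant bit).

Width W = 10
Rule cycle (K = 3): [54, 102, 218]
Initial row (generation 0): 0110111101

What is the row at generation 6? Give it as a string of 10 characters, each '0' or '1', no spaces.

Answer: 1111011010

Derivation:
Gen 0: 0110111101
Gen 1 (rule 54): 1001000011
Gen 2 (rule 102): 1011000101
Gen 3 (rule 218): 0011101000
Gen 4 (rule 54): 0100011100
Gen 5 (rule 102): 1100100100
Gen 6 (rule 218): 1111011010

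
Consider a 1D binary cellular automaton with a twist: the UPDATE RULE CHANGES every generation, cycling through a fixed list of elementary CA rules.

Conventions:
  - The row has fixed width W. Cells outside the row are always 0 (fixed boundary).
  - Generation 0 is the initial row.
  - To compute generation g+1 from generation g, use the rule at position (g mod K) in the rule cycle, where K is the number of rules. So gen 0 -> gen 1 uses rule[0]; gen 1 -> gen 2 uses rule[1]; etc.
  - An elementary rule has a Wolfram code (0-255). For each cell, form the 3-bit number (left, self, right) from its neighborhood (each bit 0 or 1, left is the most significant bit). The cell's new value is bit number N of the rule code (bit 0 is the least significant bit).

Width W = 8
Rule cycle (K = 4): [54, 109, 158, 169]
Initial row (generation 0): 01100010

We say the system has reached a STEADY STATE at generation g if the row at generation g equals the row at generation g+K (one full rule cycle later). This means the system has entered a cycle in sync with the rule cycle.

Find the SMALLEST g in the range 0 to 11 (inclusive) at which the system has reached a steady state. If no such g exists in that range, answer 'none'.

Answer: none

Derivation:
Gen 0: 01100010
Gen 1 (rule 54): 10010111
Gen 2 (rule 109): 10011101
Gen 3 (rule 158): 11111001
Gen 4 (rule 169): 11110000
Gen 5 (rule 54): 00001000
Gen 6 (rule 109): 11101011
Gen 7 (rule 158): 11001010
Gen 8 (rule 169): 10000100
Gen 9 (rule 54): 11001110
Gen 10 (rule 109): 11001010
Gen 11 (rule 158): 10111011
Gen 12 (rule 169): 01110110
Gen 13 (rule 54): 10001001
Gen 14 (rule 109): 10101001
Gen 15 (rule 158): 10101111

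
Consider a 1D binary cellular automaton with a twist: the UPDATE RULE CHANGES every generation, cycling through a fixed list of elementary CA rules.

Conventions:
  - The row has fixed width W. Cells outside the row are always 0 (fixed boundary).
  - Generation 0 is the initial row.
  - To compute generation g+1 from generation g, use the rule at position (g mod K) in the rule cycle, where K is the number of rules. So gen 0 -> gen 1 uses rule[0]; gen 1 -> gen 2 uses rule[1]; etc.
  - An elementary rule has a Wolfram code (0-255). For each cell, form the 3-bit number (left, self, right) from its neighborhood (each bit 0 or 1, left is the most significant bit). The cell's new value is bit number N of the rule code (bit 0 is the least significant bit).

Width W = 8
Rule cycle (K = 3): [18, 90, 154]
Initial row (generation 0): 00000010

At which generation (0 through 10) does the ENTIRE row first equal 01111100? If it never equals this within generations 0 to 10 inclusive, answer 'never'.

Answer: never

Derivation:
Gen 0: 00000010
Gen 1 (rule 18): 00000101
Gen 2 (rule 90): 00001000
Gen 3 (rule 154): 00010100
Gen 4 (rule 18): 00100010
Gen 5 (rule 90): 01010101
Gen 6 (rule 154): 10000000
Gen 7 (rule 18): 01000000
Gen 8 (rule 90): 10100000
Gen 9 (rule 154): 00010000
Gen 10 (rule 18): 00101000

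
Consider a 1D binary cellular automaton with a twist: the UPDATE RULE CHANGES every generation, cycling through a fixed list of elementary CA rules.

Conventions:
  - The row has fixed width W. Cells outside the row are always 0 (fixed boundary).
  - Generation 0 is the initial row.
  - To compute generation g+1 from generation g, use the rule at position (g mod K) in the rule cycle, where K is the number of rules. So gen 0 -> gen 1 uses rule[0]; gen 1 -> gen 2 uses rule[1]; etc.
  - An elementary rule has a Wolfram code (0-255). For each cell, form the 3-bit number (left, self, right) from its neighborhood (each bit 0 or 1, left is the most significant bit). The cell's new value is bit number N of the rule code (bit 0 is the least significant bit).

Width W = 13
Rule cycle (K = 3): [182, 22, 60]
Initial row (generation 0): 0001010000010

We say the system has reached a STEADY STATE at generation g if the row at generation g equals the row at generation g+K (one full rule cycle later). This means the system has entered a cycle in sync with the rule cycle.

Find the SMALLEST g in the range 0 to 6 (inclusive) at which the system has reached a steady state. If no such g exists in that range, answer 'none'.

Gen 0: 0001010000010
Gen 1 (rule 182): 0011111000111
Gen 2 (rule 22): 0100000101000
Gen 3 (rule 60): 0110000111100
Gen 4 (rule 182): 1001001011010
Gen 5 (rule 22): 1111111000011
Gen 6 (rule 60): 1000000100010
Gen 7 (rule 182): 1100001110111
Gen 8 (rule 22): 0010010000000
Gen 9 (rule 60): 0011011000000

Answer: none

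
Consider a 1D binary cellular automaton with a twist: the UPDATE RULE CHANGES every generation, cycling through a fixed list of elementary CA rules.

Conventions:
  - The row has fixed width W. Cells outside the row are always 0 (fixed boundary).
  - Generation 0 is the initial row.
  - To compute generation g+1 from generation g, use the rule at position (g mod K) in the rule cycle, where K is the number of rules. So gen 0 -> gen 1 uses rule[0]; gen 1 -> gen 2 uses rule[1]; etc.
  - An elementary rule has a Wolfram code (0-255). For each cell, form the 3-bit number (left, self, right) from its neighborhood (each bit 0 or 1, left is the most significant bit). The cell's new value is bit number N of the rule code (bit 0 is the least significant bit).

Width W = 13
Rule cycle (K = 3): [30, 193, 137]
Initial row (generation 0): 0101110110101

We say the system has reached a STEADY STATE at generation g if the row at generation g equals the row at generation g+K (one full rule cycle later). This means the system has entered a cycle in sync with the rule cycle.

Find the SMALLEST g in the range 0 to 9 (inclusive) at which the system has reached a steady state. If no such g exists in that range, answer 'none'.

Answer: none

Derivation:
Gen 0: 0101110110101
Gen 1 (rule 30): 1101000100101
Gen 2 (rule 193): 0100010000000
Gen 3 (rule 137): 0001000111111
Gen 4 (rule 30): 0011101100000
Gen 5 (rule 193): 1001100101111
Gen 6 (rule 137): 0001000001110
Gen 7 (rule 30): 0011100011001
Gen 8 (rule 193): 1001101001000
Gen 9 (rule 137): 0001000000011
Gen 10 (rule 30): 0011100000110
Gen 11 (rule 193): 1001101110010
Gen 12 (rule 137): 0001001100000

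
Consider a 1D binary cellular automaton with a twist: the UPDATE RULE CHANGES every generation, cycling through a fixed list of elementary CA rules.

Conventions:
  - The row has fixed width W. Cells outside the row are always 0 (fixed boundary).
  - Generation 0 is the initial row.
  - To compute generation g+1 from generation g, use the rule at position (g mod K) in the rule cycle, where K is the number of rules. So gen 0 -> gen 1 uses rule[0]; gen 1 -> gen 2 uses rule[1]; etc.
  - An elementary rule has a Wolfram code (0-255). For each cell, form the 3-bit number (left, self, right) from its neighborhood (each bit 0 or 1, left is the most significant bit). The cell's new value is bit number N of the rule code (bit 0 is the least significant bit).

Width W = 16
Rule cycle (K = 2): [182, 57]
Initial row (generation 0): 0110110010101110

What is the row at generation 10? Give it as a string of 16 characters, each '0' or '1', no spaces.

Gen 0: 0110110010101110
Gen 1 (rule 182): 1001001111110101
Gen 2 (rule 57): 0100101000001010
Gen 3 (rule 182): 1111111100011111
Gen 4 (rule 57): 1000000011010000
Gen 5 (rule 182): 1100000100111000
Gen 6 (rule 57): 1011110010100111
Gen 7 (rule 182): 1101101111111010
Gen 8 (rule 57): 1011011000000101
Gen 9 (rule 182): 1100100100001111
Gen 10 (rule 57): 1010010011101000

Answer: 1010010011101000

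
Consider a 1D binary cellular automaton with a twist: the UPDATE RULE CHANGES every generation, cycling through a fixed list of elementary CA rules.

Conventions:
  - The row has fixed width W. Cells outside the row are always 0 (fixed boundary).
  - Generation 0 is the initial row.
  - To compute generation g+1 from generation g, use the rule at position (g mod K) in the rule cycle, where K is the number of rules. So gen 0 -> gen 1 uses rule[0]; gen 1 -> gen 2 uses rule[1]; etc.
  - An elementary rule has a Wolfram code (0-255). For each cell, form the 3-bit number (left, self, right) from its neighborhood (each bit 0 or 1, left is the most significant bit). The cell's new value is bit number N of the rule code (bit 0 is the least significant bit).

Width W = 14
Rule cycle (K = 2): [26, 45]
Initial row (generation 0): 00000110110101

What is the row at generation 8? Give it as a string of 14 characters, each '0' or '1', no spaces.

Gen 0: 00000110110101
Gen 1 (rule 26): 00001100100000
Gen 2 (rule 45): 11101000101111
Gen 3 (rule 26): 10000101001000
Gen 4 (rule 45): 10110111001011
Gen 5 (rule 26): 00100100110010
Gen 6 (rule 45): 10100100100010
Gen 7 (rule 26): 00011011010101
Gen 8 (rule 45): 11010110111111

Answer: 11010110111111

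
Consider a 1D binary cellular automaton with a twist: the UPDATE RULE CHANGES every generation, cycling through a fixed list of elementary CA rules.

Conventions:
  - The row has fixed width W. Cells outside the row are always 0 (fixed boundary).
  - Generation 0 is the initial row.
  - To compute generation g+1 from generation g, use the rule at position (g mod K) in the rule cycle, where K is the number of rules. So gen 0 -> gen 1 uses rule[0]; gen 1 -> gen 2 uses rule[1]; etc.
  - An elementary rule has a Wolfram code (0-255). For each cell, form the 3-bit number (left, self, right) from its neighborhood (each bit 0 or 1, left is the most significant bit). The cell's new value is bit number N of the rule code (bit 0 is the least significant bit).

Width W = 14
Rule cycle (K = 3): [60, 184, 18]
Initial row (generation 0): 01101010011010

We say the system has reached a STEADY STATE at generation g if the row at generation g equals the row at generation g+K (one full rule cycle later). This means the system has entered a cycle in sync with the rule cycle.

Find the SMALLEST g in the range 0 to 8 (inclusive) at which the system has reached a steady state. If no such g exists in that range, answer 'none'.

Answer: none

Derivation:
Gen 0: 01101010011010
Gen 1 (rule 60): 01011111010111
Gen 2 (rule 184): 00111110101110
Gen 3 (rule 18): 01000000000001
Gen 4 (rule 60): 01100000000001
Gen 5 (rule 184): 01010000000000
Gen 6 (rule 18): 10001000000000
Gen 7 (rule 60): 11001100000000
Gen 8 (rule 184): 10101010000000
Gen 9 (rule 18): 00000001000000
Gen 10 (rule 60): 00000001100000
Gen 11 (rule 184): 00000001010000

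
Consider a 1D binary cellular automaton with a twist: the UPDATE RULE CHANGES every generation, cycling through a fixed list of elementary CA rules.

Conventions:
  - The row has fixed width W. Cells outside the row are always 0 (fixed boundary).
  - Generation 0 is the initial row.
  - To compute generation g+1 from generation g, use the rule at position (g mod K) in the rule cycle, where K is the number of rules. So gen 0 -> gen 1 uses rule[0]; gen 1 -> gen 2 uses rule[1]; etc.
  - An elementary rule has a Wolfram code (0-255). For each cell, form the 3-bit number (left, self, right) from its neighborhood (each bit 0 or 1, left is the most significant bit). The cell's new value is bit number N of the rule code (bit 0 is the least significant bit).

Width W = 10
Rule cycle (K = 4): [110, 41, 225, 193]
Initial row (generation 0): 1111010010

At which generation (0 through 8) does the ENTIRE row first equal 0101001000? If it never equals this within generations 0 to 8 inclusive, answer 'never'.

Answer: never

Derivation:
Gen 0: 1111010010
Gen 1 (rule 110): 1001110110
Gen 2 (rule 41): 0001001100
Gen 3 (rule 225): 1100000101
Gen 4 (rule 193): 0101110000
Gen 5 (rule 110): 1111010000
Gen 6 (rule 41): 1000100111
Gen 7 (rule 225): 0010000011
Gen 8 (rule 193): 1000111001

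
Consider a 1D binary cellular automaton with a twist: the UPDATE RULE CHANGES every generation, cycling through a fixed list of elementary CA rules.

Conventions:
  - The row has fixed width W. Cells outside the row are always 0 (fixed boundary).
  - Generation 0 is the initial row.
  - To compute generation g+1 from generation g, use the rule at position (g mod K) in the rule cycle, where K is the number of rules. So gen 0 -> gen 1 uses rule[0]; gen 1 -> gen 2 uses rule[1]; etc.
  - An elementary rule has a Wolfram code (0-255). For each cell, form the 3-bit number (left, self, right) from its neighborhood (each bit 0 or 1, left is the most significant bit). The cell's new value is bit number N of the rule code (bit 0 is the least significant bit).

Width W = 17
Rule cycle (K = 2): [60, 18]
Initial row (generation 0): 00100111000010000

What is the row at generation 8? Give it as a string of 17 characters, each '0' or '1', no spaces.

Answer: 00000010010000100

Derivation:
Gen 0: 00100111000010000
Gen 1 (rule 60): 00110100100011000
Gen 2 (rule 18): 01000011010100100
Gen 3 (rule 60): 01100010111110110
Gen 4 (rule 18): 10010100000000001
Gen 5 (rule 60): 11011110000000001
Gen 6 (rule 18): 00000001000000010
Gen 7 (rule 60): 00000001100000011
Gen 8 (rule 18): 00000010010000100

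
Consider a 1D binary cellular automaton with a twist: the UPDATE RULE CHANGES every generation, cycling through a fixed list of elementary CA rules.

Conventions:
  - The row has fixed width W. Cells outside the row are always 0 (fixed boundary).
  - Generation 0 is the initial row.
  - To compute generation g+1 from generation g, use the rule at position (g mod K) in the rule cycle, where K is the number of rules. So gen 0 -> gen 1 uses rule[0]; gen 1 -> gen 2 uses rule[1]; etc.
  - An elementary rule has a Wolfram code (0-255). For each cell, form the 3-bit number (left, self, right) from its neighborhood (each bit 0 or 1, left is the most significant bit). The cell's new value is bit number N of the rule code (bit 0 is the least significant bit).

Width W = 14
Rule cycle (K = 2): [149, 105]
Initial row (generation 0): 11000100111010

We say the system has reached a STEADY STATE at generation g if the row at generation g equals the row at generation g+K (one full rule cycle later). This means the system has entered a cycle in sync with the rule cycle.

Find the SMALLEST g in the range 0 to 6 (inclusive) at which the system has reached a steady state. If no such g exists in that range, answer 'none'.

Answer: none

Derivation:
Gen 0: 11000100111010
Gen 1 (rule 149): 00110110010011
Gen 2 (rule 105): 10111110000011
Gen 3 (rule 149): 10011101111000
Gen 4 (rule 105): 00010111001011
Gen 5 (rule 149): 11010010101000
Gen 6 (rule 105): 11100001010011
Gen 7 (rule 149): 01011101011000
Gen 8 (rule 105): 00110110111011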